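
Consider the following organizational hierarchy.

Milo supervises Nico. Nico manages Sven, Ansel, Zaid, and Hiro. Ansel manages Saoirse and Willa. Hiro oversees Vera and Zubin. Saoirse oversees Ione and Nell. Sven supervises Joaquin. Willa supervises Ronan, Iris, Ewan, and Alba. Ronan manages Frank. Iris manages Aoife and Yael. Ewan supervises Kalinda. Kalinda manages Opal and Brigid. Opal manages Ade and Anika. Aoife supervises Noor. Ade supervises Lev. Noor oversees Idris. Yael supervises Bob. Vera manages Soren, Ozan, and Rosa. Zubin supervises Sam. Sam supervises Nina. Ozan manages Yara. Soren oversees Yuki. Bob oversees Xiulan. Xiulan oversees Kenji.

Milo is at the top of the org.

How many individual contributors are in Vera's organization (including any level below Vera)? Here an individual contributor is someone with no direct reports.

3

The people in Vera's organization with no one reporting to them are Rosa, Yuki, Yara. That is 3.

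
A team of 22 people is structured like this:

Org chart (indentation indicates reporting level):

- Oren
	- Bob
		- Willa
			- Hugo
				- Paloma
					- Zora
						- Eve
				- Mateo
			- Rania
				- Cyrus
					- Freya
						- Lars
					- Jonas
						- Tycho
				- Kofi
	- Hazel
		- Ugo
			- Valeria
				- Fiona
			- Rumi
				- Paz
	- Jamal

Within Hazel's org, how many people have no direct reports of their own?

2

The people in Hazel's organization with no one reporting to them are Paz, Fiona. That is 2.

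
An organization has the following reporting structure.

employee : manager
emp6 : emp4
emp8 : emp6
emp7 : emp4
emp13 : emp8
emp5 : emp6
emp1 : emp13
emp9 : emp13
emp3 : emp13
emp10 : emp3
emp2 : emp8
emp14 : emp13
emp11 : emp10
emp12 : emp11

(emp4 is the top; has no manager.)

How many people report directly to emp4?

2

emp4 directly manages emp6, emp7. That is 2 direct reports.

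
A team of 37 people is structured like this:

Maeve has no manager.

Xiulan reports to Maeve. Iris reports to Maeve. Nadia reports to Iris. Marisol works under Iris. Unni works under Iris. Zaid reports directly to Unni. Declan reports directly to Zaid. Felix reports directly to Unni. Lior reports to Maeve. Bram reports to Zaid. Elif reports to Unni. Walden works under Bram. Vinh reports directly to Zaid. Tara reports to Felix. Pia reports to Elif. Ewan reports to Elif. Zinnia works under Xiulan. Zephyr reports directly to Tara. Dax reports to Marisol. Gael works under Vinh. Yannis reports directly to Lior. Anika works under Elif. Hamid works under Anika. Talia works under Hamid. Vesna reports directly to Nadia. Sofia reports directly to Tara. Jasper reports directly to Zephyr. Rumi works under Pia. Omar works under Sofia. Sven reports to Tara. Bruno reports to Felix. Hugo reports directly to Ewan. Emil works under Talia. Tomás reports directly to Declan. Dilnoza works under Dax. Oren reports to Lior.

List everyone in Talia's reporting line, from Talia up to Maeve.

Talia reports to Hamid. Hamid reports to Anika. Anika reports to Elif. Elif reports to Unni. Unni reports to Iris. Iris reports to Maeve. Maeve is at the top.

Talia -> Hamid -> Anika -> Elif -> Unni -> Iris -> Maeve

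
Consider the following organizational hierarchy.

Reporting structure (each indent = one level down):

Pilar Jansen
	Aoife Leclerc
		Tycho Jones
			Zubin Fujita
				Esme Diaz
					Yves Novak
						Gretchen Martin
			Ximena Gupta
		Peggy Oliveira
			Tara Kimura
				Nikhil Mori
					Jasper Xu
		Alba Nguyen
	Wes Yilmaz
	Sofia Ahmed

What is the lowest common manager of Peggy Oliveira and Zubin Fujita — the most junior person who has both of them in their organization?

Aoife Leclerc

Peggy Oliveira's chain of managers is Aoife Leclerc, Pilar Jansen. Zubin Fujita's chain of managers is Tycho Jones, Aoife Leclerc, Pilar Jansen. The first manager that appears in both chains is Aoife Leclerc.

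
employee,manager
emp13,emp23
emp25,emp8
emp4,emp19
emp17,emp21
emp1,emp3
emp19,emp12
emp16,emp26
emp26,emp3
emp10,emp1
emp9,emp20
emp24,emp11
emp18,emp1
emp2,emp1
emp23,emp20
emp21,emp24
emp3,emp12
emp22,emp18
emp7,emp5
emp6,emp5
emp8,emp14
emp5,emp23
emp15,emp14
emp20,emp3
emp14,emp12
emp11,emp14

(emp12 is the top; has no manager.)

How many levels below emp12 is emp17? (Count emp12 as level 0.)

5

Chain from emp17 up to emp12: emp17 → emp21 → emp24 → emp11 → emp14 → emp12. That is 5 steps up, so emp17 is 5 levels below emp12.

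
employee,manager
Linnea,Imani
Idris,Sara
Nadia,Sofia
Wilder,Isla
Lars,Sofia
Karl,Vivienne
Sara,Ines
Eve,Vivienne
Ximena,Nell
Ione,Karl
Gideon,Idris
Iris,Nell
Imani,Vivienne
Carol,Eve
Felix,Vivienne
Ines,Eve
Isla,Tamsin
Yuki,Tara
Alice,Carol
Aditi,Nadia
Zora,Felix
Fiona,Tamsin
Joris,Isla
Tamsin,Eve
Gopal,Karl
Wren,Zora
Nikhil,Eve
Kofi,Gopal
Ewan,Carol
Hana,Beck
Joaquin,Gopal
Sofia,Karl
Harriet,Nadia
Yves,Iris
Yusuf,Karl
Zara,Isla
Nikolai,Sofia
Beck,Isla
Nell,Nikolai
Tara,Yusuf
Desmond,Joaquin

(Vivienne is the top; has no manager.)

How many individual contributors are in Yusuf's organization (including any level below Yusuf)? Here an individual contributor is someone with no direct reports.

The only person in Yusuf's organization with no one reporting to them is Yuki. That is 1.

1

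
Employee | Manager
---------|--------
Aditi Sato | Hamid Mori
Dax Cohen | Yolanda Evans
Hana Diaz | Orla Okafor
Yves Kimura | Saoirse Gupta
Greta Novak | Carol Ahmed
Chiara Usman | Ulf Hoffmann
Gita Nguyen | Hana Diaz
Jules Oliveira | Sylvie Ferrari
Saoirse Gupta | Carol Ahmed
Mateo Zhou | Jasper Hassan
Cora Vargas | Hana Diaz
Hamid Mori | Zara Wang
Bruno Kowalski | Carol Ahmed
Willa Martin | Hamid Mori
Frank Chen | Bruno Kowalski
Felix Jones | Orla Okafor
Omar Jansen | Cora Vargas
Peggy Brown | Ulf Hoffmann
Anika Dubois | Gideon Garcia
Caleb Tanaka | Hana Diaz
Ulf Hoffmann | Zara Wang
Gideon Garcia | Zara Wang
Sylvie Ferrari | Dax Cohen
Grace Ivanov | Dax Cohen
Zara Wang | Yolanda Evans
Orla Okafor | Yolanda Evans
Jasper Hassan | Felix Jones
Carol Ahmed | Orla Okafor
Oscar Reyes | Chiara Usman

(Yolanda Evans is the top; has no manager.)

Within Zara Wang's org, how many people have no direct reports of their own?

The people in Zara Wang's organization with no one reporting to them are Anika Dubois, Peggy Brown, Oscar Reyes, Willa Martin, Aditi Sato. That is 5.

5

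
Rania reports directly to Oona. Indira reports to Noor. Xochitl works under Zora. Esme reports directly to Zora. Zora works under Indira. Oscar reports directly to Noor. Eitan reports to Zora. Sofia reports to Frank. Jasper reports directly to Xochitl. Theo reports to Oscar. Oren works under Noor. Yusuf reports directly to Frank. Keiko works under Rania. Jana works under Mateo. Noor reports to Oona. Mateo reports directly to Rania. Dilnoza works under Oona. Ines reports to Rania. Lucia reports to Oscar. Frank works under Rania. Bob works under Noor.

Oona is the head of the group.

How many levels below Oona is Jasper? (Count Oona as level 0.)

Chain from Jasper up to Oona: Jasper → Xochitl → Zora → Indira → Noor → Oona. That is 5 steps up, so Jasper is 5 levels below Oona.

5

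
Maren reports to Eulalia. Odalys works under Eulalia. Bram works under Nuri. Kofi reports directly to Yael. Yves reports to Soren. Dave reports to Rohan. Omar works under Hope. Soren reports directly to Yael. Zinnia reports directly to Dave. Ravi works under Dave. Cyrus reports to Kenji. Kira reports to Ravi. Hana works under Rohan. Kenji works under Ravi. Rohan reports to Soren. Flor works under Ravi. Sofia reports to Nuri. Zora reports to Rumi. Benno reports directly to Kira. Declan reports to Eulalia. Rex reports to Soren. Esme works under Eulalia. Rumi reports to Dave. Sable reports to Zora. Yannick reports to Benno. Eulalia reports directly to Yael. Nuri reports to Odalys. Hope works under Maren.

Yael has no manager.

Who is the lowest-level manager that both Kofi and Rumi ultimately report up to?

Kofi's chain of managers is Yael. Rumi's chain of managers is Dave, Rohan, Soren, Yael. The first manager that appears in both chains is Yael.

Yael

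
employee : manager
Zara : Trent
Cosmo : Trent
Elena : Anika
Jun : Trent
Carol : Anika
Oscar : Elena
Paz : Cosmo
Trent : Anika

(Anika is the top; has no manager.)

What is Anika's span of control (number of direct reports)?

Anika directly manages Elena, Trent, Carol. That is 3 direct reports.

3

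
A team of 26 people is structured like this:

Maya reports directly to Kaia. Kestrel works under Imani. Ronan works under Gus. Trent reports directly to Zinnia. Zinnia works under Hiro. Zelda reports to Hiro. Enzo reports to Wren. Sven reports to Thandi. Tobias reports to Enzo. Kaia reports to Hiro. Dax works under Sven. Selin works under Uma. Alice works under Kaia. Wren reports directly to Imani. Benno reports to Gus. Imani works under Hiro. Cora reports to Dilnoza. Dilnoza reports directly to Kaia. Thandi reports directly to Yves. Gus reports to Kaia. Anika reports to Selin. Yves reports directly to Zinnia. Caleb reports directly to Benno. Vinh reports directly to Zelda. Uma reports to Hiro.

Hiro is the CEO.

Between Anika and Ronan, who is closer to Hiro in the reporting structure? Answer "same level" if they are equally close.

same level

Both Anika and Ronan are 3 levels below Hiro.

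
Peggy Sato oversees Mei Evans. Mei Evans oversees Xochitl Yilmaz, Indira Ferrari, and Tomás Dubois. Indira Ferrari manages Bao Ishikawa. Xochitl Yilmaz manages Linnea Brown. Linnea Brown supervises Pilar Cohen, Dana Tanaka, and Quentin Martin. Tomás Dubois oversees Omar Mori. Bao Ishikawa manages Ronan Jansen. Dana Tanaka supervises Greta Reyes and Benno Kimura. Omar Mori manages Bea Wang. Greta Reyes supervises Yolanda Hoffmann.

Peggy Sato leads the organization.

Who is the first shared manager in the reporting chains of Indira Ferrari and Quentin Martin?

Indira Ferrari's chain of managers is Mei Evans, Peggy Sato. Quentin Martin's chain of managers is Linnea Brown, Xochitl Yilmaz, Mei Evans, Peggy Sato. The first manager that appears in both chains is Mei Evans.

Mei Evans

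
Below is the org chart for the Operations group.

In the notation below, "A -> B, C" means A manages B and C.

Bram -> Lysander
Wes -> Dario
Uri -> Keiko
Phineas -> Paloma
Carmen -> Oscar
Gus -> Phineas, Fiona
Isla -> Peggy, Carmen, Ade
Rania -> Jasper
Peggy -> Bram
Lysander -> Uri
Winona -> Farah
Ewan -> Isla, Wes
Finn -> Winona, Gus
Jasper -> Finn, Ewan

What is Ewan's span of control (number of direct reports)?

2

Ewan directly manages Isla, Wes. That is 2 direct reports.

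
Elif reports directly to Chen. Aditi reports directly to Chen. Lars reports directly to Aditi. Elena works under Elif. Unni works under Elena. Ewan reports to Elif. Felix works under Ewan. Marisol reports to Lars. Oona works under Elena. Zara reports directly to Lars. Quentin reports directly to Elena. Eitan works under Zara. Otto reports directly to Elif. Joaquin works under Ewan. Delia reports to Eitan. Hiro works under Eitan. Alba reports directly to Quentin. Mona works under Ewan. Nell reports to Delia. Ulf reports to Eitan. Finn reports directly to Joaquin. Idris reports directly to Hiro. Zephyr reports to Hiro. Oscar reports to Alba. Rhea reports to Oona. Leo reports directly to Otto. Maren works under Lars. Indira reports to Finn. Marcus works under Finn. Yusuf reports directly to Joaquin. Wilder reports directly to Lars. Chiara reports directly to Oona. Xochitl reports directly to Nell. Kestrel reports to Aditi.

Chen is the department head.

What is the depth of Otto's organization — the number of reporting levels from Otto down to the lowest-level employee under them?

1

The longest chain under Otto runs Otto → Leo, which is 1 level below Otto.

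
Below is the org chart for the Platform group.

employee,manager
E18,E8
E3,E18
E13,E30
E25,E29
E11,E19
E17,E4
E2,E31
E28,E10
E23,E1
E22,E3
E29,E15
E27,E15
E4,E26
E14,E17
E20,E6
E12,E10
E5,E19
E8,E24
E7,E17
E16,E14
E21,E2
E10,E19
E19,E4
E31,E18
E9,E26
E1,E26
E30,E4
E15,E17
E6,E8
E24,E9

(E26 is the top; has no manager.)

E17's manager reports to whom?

E26

E17 reports to E4, and E4 reports to E26. So E17's skip-level manager is E26.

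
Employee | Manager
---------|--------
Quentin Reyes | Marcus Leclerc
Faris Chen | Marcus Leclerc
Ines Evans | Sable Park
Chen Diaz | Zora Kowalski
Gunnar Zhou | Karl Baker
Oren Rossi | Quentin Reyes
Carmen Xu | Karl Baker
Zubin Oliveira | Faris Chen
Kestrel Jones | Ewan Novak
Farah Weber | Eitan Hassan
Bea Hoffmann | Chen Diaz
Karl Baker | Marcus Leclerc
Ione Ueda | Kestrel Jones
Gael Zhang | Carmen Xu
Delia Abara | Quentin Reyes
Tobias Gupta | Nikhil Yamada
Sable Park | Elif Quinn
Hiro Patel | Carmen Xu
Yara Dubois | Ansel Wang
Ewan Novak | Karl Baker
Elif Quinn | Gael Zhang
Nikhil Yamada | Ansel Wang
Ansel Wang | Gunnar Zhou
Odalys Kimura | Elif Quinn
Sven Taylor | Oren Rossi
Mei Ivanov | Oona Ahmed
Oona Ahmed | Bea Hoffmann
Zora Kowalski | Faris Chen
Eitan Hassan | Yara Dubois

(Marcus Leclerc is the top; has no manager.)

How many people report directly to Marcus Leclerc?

3

Marcus Leclerc directly manages Karl Baker, Quentin Reyes, Faris Chen. That is 3 direct reports.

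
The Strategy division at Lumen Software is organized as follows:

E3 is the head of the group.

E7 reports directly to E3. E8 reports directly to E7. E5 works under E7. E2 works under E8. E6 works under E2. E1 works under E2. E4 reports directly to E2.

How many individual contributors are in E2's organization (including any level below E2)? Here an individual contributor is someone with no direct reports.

The people in E2's organization with no one reporting to them are E4, E1, E6. That is 3.

3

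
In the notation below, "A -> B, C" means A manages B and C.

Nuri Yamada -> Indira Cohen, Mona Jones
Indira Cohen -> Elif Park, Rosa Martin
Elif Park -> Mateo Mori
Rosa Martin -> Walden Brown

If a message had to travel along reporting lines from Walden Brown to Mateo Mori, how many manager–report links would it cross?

Walden Brown is 2 levels below Indira Cohen, and Mateo Mori is 2 levels below Indira Cohen (their lowest common manager). The shortest path runs up from Walden Brown to Indira Cohen and back down to Mateo Mori: 2 + 2 = 4 links.

4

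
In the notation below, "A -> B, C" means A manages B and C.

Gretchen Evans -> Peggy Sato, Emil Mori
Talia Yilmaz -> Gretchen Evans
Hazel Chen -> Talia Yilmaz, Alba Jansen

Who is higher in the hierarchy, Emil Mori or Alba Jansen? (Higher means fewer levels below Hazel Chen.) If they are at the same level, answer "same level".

Emil Mori is 3 levels below Hazel Chen; Alba Jansen is 1. Alba Jansen is higher.

Alba Jansen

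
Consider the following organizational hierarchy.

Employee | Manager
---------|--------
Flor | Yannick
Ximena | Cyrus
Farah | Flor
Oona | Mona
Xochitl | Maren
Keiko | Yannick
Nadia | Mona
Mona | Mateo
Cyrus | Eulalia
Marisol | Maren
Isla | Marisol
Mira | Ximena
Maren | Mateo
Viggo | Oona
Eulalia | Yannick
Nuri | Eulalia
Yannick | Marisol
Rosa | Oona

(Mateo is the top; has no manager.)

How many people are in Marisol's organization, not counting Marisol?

Marisol directly manages Yannick, Isla. Under Yannick: Eulalia, Nuri, Cyrus, Ximena, Mira, Keiko, Flor, Farah (8). Isla has no reports. So Marisol's organization is 2 direct reports plus everyone under them: 9 + 1 = 10.

10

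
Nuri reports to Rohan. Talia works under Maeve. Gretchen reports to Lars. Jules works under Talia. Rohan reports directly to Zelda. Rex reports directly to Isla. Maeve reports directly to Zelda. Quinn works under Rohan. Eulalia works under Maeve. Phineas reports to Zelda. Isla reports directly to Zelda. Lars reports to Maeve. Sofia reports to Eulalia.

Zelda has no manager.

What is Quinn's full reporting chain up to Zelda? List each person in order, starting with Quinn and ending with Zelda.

Quinn reports to Rohan. Rohan reports to Zelda. Zelda is at the top.

Quinn -> Rohan -> Zelda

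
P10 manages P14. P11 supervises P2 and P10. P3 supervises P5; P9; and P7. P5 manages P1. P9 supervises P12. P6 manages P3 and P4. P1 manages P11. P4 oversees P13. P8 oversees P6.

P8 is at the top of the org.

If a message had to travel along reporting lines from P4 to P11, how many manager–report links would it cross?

5

P4 is 1 level below P6, and P11 is 4 levels below P6 (their lowest common manager). The shortest path runs up from P4 to P6 and back down to P11: 1 + 4 = 5 links.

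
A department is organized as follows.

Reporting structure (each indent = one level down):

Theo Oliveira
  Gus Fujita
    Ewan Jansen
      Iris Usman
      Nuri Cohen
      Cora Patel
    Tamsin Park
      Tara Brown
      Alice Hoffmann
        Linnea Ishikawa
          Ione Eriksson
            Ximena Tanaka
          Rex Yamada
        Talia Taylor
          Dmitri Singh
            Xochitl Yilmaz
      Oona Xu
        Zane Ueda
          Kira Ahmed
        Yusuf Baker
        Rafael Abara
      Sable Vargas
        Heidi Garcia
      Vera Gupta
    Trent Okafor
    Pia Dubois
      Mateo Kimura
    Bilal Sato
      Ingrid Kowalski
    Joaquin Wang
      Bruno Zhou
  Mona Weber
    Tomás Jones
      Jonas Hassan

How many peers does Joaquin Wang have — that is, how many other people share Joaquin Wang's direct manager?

Joaquin Wang reports to Gus Fujita. Gus Fujita's other direct reports are Ewan Jansen, Tamsin Park, Trent Okafor, Pia Dubois, Bilal Sato — 5 peers.

5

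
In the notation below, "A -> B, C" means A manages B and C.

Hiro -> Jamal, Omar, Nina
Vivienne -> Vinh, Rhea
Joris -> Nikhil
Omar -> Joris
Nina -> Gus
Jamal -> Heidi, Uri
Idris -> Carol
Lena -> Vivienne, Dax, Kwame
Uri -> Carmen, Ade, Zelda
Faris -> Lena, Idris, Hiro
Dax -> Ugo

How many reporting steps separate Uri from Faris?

3

Chain from Uri up to Faris: Uri → Jamal → Hiro → Faris. That is 3 steps up, so Uri is 3 levels below Faris.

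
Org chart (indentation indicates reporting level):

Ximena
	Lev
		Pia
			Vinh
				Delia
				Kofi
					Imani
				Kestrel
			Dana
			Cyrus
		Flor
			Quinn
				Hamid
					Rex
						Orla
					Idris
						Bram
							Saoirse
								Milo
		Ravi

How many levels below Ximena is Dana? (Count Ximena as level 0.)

3

Chain from Dana up to Ximena: Dana → Pia → Lev → Ximena. That is 3 steps up, so Dana is 3 levels below Ximena.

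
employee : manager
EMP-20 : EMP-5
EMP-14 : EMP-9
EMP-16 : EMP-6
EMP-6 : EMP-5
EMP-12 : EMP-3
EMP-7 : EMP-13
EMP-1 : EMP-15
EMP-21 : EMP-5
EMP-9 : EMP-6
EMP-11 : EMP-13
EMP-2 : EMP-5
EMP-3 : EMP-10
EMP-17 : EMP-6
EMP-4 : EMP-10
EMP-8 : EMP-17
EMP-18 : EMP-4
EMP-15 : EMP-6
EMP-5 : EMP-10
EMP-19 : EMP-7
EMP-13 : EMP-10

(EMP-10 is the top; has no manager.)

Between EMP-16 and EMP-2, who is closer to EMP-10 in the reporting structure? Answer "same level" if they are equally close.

EMP-2

EMP-16 is 3 levels below EMP-10; EMP-2 is 2. EMP-2 is higher.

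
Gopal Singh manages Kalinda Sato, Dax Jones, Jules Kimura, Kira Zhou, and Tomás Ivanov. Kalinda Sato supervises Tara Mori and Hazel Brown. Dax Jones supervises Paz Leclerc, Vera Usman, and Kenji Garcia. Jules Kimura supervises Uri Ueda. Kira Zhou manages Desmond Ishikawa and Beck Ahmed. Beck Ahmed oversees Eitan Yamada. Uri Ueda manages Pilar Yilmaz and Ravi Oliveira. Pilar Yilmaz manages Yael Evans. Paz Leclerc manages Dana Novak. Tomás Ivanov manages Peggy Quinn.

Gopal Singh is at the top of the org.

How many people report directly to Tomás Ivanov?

1

Tomás Ivanov directly manages Peggy Quinn. That is 1 direct report.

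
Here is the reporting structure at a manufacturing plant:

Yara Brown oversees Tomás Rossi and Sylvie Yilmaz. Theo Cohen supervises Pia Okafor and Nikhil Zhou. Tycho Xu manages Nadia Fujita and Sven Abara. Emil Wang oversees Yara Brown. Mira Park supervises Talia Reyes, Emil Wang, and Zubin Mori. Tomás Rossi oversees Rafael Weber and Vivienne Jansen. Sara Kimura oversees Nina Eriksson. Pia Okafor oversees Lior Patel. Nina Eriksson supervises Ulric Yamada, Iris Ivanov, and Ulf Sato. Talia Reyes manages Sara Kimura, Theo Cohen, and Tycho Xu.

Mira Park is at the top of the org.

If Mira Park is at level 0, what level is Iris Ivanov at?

4

Chain from Iris Ivanov up to Mira Park: Iris Ivanov → Nina Eriksson → Sara Kimura → Talia Reyes → Mira Park. That is 4 steps up, so Iris Ivanov is 4 levels below Mira Park.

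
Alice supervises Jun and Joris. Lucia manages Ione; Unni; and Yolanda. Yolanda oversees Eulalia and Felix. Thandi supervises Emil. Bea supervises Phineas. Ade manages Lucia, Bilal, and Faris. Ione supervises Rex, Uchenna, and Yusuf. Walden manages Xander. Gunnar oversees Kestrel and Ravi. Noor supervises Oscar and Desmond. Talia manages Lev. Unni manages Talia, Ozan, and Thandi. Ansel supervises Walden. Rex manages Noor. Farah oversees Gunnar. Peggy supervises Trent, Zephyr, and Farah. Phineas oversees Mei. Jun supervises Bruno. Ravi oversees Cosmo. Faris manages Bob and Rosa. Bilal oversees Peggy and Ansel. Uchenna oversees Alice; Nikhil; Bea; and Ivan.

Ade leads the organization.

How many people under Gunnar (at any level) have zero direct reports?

The people in Gunnar's organization with no one reporting to them are Cosmo, Kestrel. That is 2.

2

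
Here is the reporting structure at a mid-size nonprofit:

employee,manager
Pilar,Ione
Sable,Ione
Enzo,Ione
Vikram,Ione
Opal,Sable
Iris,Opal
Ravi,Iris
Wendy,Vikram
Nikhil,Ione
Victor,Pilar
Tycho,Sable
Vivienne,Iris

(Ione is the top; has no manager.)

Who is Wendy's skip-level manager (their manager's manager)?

Wendy reports to Vikram, and Vikram reports to Ione. So Wendy's skip-level manager is Ione.

Ione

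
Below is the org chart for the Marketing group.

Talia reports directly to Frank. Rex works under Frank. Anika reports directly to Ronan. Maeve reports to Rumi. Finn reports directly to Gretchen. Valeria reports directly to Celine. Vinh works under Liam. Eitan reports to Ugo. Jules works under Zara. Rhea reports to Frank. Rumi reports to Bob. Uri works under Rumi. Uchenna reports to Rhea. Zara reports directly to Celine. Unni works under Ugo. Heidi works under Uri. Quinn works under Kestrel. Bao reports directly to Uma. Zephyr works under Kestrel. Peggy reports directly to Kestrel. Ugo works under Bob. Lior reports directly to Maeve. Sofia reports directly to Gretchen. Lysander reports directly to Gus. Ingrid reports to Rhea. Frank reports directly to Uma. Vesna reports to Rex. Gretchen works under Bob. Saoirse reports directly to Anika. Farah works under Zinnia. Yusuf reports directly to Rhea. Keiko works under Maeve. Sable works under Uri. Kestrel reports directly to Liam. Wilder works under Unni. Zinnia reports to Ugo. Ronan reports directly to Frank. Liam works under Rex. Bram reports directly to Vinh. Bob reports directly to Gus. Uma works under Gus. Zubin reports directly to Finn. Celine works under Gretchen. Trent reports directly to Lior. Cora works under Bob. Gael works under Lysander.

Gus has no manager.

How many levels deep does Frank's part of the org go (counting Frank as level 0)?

The longest chain under Frank runs Frank → Rex → Liam → Vinh → Bram, which is 4 levels below Frank.

4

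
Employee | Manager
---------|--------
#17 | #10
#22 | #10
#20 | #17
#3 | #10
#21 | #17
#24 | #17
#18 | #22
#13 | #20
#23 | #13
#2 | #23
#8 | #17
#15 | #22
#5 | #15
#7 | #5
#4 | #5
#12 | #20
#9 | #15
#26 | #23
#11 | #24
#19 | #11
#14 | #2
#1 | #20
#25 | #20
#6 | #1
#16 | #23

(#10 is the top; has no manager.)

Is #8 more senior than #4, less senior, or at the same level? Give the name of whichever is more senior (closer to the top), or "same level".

#8 is 2 levels below #10; #4 is 4. #8 is higher.

#8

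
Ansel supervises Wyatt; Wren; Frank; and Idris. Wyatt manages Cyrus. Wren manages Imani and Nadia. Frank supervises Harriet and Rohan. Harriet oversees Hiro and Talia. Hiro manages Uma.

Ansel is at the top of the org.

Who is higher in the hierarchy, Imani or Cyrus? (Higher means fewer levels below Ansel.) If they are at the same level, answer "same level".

same level

Both Imani and Cyrus are 2 levels below Ansel.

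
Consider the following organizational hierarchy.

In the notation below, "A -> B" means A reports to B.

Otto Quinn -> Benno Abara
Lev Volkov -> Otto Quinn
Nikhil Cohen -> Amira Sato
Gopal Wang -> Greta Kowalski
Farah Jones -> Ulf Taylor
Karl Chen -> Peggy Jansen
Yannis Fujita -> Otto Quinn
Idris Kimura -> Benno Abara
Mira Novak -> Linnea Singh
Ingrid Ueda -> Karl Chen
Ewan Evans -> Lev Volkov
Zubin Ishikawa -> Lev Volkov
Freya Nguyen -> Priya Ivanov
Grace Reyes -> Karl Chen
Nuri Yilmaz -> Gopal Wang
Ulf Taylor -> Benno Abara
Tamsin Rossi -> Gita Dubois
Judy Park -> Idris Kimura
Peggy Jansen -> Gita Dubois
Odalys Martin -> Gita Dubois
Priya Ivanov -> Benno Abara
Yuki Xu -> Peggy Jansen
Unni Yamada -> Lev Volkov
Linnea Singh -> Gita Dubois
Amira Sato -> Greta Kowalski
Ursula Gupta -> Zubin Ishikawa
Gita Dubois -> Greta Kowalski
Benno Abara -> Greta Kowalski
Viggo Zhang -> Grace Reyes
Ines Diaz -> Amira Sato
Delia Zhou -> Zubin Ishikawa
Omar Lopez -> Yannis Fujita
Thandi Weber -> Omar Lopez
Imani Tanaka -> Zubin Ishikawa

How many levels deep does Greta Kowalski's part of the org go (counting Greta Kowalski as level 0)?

The longest chain under Greta Kowalski runs Greta Kowalski → Benno Abara → Otto Quinn → Yannis Fujita → Omar Lopez → Thandi Weber, which is 5 levels below Greta Kowalski.

5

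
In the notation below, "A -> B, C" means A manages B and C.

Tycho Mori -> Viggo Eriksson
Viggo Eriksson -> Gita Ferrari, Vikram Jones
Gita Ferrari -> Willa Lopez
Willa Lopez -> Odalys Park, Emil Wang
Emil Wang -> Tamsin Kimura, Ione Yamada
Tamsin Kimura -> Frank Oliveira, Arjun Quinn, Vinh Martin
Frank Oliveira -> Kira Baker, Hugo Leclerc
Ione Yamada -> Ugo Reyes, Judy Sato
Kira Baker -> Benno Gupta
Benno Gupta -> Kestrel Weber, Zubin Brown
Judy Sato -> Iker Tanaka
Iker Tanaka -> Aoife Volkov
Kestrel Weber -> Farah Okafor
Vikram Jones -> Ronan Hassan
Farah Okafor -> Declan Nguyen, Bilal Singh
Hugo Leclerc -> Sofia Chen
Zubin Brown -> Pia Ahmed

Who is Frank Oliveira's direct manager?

Frank Oliveira reports directly to Tamsin Kimura.

Tamsin Kimura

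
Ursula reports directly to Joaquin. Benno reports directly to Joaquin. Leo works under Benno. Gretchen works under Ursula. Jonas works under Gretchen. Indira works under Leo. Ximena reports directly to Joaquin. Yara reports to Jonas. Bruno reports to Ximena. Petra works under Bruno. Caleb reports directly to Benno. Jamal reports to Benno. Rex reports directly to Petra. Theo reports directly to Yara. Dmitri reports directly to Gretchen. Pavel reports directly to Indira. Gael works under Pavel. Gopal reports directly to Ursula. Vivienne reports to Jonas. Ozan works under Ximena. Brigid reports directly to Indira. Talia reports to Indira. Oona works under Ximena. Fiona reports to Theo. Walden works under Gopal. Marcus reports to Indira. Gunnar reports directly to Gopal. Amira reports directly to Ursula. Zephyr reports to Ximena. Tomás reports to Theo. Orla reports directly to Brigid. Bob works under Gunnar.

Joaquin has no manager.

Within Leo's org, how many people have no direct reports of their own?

4

The people in Leo's organization with no one reporting to them are Marcus, Talia, Orla, Gael. That is 4.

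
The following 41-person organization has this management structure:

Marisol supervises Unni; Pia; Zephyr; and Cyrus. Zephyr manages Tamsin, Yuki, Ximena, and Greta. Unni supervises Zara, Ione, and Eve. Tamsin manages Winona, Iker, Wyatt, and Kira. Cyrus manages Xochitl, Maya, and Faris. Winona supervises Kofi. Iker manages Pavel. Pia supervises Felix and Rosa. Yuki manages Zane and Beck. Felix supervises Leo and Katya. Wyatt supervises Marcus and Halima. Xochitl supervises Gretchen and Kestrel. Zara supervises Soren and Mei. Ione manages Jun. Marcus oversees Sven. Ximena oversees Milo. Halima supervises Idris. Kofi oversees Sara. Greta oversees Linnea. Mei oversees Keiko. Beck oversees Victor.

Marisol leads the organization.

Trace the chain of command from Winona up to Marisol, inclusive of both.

Winona reports to Tamsin. Tamsin reports to Zephyr. Zephyr reports to Marisol. Marisol is at the top.

Winona -> Tamsin -> Zephyr -> Marisol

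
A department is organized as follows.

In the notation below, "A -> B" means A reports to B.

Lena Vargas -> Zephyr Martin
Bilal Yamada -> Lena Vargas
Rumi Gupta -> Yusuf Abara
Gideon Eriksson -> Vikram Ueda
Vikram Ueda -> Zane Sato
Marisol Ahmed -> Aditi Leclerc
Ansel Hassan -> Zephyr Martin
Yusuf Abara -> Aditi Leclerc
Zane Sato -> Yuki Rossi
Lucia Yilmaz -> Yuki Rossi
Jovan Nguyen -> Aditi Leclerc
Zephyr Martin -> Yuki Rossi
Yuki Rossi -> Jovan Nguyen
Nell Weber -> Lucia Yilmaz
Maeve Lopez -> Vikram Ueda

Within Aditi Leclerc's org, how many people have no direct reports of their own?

7

The people in Aditi Leclerc's organization with no one reporting to them are Maeve Lopez, Gideon Eriksson, Bilal Yamada, Ansel Hassan, Nell Weber, Marisol Ahmed, Rumi Gupta. That is 7.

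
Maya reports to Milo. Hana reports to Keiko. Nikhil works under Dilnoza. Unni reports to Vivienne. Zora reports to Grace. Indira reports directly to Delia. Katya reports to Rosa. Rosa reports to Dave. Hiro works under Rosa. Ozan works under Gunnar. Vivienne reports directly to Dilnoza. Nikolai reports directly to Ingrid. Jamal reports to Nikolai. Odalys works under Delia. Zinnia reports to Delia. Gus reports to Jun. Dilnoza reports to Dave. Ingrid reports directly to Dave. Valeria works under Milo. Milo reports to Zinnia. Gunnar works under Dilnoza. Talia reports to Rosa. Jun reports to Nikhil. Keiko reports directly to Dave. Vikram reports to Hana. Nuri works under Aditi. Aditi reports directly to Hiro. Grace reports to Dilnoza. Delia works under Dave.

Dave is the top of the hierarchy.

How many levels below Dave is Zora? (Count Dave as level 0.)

3

Chain from Zora up to Dave: Zora → Grace → Dilnoza → Dave. That is 3 steps up, so Zora is 3 levels below Dave.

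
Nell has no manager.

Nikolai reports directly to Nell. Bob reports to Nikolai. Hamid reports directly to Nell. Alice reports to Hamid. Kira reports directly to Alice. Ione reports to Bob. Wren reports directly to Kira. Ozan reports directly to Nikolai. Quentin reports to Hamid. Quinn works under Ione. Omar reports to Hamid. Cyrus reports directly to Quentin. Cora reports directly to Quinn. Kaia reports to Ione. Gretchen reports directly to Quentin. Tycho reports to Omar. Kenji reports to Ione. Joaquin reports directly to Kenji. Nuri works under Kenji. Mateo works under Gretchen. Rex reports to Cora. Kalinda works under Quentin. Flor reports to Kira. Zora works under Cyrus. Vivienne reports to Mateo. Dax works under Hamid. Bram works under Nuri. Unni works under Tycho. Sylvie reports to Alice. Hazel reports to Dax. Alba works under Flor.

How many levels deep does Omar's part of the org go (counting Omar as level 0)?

The longest chain under Omar runs Omar → Tycho → Unni, which is 2 levels below Omar.

2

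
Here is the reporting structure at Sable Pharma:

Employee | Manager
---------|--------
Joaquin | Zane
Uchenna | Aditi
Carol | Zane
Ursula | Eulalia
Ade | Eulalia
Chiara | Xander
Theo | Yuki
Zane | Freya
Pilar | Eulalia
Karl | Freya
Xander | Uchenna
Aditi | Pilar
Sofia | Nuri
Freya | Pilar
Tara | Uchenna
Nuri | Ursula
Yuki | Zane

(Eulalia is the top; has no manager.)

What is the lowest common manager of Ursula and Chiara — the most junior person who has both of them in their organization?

Eulalia

Ursula's chain of managers is Eulalia. Chiara's chain of managers is Xander, Uchenna, Aditi, Pilar, Eulalia. The first manager that appears in both chains is Eulalia.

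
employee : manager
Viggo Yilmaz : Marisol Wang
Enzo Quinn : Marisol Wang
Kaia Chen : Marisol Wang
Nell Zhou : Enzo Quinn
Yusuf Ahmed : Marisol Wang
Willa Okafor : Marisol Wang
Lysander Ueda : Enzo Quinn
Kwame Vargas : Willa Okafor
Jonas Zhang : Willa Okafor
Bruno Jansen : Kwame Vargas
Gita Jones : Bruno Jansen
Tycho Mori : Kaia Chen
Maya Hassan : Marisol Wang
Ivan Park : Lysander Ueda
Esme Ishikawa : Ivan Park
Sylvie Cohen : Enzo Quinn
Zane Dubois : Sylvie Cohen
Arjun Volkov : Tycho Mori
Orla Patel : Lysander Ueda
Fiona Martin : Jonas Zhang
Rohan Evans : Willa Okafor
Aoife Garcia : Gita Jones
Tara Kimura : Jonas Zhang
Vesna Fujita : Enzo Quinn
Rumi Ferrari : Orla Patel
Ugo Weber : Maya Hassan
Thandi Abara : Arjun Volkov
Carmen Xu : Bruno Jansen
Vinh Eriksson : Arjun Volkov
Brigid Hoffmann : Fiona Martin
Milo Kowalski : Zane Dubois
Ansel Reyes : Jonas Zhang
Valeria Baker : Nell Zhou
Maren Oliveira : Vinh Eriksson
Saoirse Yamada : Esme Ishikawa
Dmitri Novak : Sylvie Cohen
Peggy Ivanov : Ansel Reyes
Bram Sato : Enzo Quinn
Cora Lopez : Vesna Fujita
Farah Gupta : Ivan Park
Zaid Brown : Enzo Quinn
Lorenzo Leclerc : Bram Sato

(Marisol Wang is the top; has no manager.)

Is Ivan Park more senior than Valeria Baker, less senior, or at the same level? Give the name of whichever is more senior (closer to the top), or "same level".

Both Ivan Park and Valeria Baker are 3 levels below Marisol Wang.

same level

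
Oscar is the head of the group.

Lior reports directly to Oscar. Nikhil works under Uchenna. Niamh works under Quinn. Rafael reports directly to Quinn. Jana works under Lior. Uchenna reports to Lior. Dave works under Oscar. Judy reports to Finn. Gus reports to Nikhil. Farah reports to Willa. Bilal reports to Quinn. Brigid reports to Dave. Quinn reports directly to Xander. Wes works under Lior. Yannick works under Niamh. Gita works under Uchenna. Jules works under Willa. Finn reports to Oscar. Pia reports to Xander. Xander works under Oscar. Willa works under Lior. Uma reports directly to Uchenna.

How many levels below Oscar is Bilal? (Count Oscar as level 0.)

3

Chain from Bilal up to Oscar: Bilal → Quinn → Xander → Oscar. That is 3 steps up, so Bilal is 3 levels below Oscar.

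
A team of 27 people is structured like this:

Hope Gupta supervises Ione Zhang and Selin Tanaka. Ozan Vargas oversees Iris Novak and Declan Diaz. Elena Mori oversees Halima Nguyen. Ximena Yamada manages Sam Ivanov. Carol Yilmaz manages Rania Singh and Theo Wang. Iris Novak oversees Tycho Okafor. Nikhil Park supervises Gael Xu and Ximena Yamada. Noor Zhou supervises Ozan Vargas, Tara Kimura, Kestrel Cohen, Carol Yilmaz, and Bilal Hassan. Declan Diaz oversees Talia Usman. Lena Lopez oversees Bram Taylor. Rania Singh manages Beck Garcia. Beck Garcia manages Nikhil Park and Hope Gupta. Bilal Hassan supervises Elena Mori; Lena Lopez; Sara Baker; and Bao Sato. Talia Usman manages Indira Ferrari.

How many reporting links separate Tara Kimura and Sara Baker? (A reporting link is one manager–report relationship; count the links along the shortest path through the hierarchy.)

Tara Kimura is 1 level below Noor Zhou, and Sara Baker is 2 levels below Noor Zhou (their lowest common manager). The shortest path runs up from Tara Kimura to Noor Zhou and back down to Sara Baker: 1 + 2 = 3 links.

3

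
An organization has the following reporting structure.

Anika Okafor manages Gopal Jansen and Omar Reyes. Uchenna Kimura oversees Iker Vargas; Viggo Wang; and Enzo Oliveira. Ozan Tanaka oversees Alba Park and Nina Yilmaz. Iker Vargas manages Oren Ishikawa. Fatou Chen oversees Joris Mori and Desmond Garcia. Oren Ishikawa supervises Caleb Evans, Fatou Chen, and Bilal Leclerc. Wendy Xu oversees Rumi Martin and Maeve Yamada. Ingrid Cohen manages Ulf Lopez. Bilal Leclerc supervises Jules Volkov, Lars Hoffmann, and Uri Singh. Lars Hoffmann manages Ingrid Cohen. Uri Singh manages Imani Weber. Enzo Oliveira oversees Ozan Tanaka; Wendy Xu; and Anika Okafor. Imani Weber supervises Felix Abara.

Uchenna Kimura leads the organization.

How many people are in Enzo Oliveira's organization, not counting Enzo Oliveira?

9

Enzo Oliveira directly manages Ozan Tanaka, Wendy Xu, Anika Okafor. Under Ozan Tanaka: Nina Yilmaz, Alba Park (2). Under Wendy Xu: Maeve Yamada, Rumi Martin (2). Under Anika Okafor: Gopal Jansen, Omar Reyes (2). So Enzo Oliveira's organization is 3 direct reports plus everyone under them: 3 + 3 + 3 = 9.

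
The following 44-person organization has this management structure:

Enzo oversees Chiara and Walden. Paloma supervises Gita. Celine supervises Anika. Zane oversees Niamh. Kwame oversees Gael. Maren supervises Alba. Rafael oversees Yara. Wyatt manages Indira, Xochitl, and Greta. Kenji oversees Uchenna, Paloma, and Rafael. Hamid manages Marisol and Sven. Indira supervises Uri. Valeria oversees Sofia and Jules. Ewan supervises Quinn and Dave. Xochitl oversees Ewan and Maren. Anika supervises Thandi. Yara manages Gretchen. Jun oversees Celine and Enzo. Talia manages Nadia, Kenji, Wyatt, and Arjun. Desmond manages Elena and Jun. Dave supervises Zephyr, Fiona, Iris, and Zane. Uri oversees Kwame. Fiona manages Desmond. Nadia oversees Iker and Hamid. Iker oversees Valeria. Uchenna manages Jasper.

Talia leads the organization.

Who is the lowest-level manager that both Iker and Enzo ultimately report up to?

Talia

Iker's chain of managers is Nadia, Talia. Enzo's chain of managers is Jun, Desmond, Fiona, Dave, Ewan, Xochitl, Wyatt, Talia. The first manager that appears in both chains is Talia.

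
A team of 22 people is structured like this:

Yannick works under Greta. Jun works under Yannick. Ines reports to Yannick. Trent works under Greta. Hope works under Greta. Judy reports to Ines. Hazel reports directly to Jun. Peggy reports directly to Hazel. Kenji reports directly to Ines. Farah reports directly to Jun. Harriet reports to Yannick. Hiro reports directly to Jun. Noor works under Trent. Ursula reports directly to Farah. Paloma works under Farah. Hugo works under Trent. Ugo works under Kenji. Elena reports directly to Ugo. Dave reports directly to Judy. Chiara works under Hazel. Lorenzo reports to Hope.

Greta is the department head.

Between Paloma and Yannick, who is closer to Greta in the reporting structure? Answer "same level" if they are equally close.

Paloma is 4 levels below Greta; Yannick is 1. Yannick is higher.

Yannick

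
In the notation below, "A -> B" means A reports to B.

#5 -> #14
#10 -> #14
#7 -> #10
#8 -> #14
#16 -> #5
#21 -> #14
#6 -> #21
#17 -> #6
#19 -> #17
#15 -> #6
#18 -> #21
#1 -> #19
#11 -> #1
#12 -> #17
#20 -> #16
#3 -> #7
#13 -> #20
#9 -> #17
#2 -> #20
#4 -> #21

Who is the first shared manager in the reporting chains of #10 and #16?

#10's chain of managers is #14. #16's chain of managers is #5, #14. The first manager that appears in both chains is #14.

#14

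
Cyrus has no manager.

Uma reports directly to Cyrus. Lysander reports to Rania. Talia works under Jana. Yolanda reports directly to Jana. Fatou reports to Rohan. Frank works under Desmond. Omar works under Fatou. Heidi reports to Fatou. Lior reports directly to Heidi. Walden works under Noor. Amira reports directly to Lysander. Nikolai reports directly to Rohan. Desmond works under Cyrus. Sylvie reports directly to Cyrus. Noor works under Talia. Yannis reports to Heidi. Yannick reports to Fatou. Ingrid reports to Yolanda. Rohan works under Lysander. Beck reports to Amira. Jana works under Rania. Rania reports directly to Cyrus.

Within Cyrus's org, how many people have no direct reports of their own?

11

The people in Cyrus's organization with no one reporting to them are Sylvie, Frank, Uma, Walden, Ingrid, Beck, Nikolai, Yannick, Omar, Lior, Yannis. That is 11.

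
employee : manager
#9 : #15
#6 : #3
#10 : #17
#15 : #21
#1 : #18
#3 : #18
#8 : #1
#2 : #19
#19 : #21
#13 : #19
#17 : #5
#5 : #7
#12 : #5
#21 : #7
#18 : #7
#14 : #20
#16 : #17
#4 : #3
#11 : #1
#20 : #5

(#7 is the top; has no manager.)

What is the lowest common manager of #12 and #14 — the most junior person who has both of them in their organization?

#5

#12's chain of managers is #5, #7. #14's chain of managers is #20, #5, #7. The first manager that appears in both chains is #5.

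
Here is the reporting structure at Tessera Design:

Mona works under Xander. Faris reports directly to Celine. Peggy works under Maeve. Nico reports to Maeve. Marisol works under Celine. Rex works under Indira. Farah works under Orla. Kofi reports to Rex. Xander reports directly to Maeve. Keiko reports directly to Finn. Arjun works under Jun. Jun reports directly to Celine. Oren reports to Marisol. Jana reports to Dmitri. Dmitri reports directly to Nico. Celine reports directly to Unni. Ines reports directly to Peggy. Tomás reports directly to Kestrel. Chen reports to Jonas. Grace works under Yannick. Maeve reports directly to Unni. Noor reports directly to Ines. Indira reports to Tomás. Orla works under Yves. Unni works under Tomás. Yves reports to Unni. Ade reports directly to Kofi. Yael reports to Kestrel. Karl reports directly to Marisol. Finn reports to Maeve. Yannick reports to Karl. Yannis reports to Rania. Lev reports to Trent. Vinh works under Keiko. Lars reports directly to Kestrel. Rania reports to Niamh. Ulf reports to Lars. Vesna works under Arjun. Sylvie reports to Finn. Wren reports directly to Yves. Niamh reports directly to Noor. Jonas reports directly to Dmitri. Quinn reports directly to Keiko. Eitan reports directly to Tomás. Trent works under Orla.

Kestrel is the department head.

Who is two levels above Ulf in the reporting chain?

Ulf reports to Lars, and Lars reports to Kestrel. So Ulf's skip-level manager is Kestrel.

Kestrel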